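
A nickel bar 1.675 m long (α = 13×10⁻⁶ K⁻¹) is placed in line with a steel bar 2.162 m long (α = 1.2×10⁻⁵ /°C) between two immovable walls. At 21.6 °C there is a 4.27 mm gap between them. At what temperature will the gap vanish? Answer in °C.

T = 111 °C

α₁L₁ = 2.1775×10⁻⁵ m/K, α₂L₂ = 2.5944×10⁻⁵ m/K → total 4.7719×10⁻⁵ m/K
ΔT = g/(α₁L₁+α₂L₂) = 4.27×10⁻³ / 4.7719×10⁻⁵ = 89.48 K
T = 21.6 + 89.48 = 111.08 °C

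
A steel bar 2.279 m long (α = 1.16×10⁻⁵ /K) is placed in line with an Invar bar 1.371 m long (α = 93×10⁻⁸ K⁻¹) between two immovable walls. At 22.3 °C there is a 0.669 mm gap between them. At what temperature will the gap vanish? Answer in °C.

Gap closes when ΔL₁ + ΔL₂ = 0.669 mm = 6.69×10⁻⁴ m
(α₁L₁ + α₂L₂)ΔT = g
α₁L₁ + α₂L₂ = 1.16×10⁻⁵×2.279 + 93×10⁻⁸×1.371 = 2.771143×10⁻⁵ m/K
ΔT = 6.69×10⁻⁴ / 2.771143×10⁻⁵ = 24.142 K
T = 22.3 + 24.142 = 46.442 °C

T = 46.4 °C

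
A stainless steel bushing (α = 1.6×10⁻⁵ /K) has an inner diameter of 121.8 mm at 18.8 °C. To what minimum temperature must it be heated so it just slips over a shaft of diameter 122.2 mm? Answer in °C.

Required Δd = 122.2 − 121.8 = 0.4 mm
Δd = αd₀ΔT ⇒ ΔT = Δd/(αd₀) = 0.4 / (1.6×10⁻⁵ × 121.8) = 205.25 K
T_min = 18.8 + 205.25 = 224.05 °C

T = 224 °C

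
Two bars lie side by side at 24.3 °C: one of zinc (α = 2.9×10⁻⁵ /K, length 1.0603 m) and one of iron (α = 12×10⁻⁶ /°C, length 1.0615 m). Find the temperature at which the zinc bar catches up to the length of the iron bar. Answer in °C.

L₁(1 + α₁ΔT) = L₂(1 + α₂ΔT) ⇒ ΔT = (L₂ − L₁)/(α₁L₁ − α₂L₂)
L₂ − L₁ = 1.0615 − 1.0603 = 1.20×10⁻³ m
α₁L₁ − α₂L₂ = 2.9×10⁻⁵×1.0603 − 12×10⁻⁶×1.0615 = 1.80107×10⁻⁵ m/K
ΔT = 1.20×10⁻³ / 1.80107×10⁻⁵ = 66.6271 K
T = 24.3 + 66.6271 = 90.9271 °C

T = 90.93 °C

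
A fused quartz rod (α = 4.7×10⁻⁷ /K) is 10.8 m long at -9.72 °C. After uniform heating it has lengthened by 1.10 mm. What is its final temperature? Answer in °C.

T = 207 °C

ΔL = αL₀ΔT ⇒ ΔT = ΔL / (αL₀)
ΔT = 1.10×10⁻³ m / (4.7×10⁻⁷ × 10.8 m) = 216.71 K
T = -9.72 + 216.71 = 206.99 °C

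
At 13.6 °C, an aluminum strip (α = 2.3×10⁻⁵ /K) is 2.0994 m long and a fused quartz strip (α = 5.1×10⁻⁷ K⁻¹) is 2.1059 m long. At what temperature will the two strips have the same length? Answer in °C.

L₁(1 + α₁ΔT) = L₂(1 + α₂ΔT) ⇒ ΔT = (L₂ − L₁)/(α₁L₁ − α₂L₂)
L₂ − L₁ = 2.1059 − 2.0994 = 6.50×10⁻³ m
α₁L₁ − α₂L₂ = 2.3×10⁻⁵×2.0994 − 5.1×10⁻⁷×2.1059 = 4.7212191×10⁻⁵ m/K
ΔT = 6.50×10⁻³ / 4.7212191×10⁻⁵ = 137.676 K
T = 13.6 + 137.676 = 151.276 °C

T = 151.3 °C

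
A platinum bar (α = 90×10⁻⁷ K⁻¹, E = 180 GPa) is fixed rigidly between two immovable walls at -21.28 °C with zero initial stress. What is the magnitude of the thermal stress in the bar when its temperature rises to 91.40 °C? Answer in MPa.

Fully constrained: the free strain ε = αΔT is blocked, so σ = Eε = EαΔT.
|ΔT| = 112.68 K
σ = 180×10⁹ × 90×10⁻⁷ × 112.68 = 1.83×10⁸ Pa

σ = 183 MPa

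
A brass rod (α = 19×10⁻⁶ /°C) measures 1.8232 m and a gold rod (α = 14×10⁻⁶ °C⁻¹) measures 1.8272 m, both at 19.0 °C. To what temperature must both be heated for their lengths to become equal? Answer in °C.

Equal length when α₁L₁ΔT − α₂L₂ΔT = L₂ − L₁ = 4.00×10⁻³ m
α₁L₁ = 3.46408×10⁻⁵, α₂L₂ = 2.55808×10⁻⁵ → Δ(αL) = 9.06×10⁻⁶ m/K
ΔT = 4.00×10⁻³ / 9.06×10⁻⁶ = 441.501 K, so T = 19.0 + 441.501 = 460.501 °C

T = 460.5 °C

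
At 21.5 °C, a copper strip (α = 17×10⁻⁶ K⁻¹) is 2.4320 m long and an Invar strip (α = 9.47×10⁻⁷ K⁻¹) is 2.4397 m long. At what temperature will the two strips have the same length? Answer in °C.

L₁(1 + α₁ΔT) = L₂(1 + α₂ΔT) ⇒ ΔT = (L₂ − L₁)/(α₁L₁ − α₂L₂)
L₂ − L₁ = 2.4397 − 2.4320 = 7.70×10⁻³ m
α₁L₁ − α₂L₂ = 17×10⁻⁶×2.4320 − 9.47×10⁻⁷×2.4397 = 3.90336041×10⁻⁵ m/K
ΔT = 7.70×10⁻³ / 3.90336041×10⁻⁵ = 197.266 K
T = 21.5 + 197.266 = 218.766 °C

T = 218.8 °C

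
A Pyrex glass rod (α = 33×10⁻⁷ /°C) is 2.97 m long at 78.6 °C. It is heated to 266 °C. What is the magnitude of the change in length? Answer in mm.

|ΔT| = |266 − 78.6| = 187.4 K
ΔL = αL₀ΔT = (33×10⁻⁷)(2.97)(187.4) = 1.84×10⁻³ m

ΔL = 1.84 mm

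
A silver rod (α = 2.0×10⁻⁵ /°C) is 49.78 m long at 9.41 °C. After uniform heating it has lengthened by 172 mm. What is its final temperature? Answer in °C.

ΔL = αL₀ΔT ⇒ ΔT = ΔL / (αL₀)
ΔT = 172×10⁻³ m / (2.0×10⁻⁵ × 49.78 m) = 172.76 K
T = 9.41 + 172.76 = 182.17 °C

T = 182 °C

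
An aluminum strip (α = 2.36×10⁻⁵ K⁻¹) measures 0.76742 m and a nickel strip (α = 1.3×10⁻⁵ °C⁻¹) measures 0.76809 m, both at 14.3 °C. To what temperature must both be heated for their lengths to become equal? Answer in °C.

T = 96.75 °C

L₁(1 + α₁ΔT) = L₂(1 + α₂ΔT) ⇒ ΔT = (L₂ − L₁)/(α₁L₁ − α₂L₂)
L₂ − L₁ = 0.76809 − 0.76742 = 6.70×10⁻⁴ m
α₁L₁ − α₂L₂ = 2.36×10⁻⁵×0.76742 − 1.3×10⁻⁵×0.76809 = 8.125942×10⁻⁶ m/K
ΔT = 6.70×10⁻⁴ / 8.125942×10⁻⁶ = 82.4520 K
T = 14.3 + 82.4520 = 96.7520 °C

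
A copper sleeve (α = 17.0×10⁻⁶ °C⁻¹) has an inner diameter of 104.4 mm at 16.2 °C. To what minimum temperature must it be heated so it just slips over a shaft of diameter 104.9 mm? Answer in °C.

Required Δd = 104.9 − 104.4 = 0.5 mm
Δd = αd₀ΔT ⇒ ΔT = Δd/(αd₀) = 0.5 / (17.0×10⁻⁶ × 104.4) = 281.72 K
T_min = 16.2 + 281.72 = 297.92 °C

T = 298 °C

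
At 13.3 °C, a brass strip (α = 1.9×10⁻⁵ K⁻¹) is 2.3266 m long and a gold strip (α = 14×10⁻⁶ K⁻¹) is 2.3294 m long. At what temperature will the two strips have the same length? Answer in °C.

T = 254.8 °C

Equal length when α₁L₁ΔT − α₂L₂ΔT = L₂ − L₁ = 2.80×10⁻³ m
α₁L₁ = 4.42054×10⁻⁵, α₂L₂ = 3.26116×10⁻⁵ → Δ(αL) = 1.15938×10⁻⁵ m/K
ΔT = 2.80×10⁻³ / 1.15938×10⁻⁵ = 241.508 K, so T = 13.3 + 241.508 = 254.808 °C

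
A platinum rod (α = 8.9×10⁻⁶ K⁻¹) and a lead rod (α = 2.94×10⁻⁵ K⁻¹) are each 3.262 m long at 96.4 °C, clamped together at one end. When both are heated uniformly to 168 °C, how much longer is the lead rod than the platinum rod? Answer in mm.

4.79 mm

ΔT = 71.6 K
platinum: ΔL = 8.9×10⁻⁶ × 3.262 m × 71.6 = 2.0787×10⁻³ m = 2.0787 mm
lead: ΔL = 2.94×10⁻⁵ × 3.262 m × 71.6 = 6.8666×10⁻³ m = 6.8666 mm
difference = 6.8666 − 2.0787 = 4.7879 mm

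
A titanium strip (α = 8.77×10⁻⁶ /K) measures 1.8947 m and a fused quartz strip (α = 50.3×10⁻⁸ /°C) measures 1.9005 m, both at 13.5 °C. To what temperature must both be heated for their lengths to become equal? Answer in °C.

T = 383.9 °C

Equal length when α₁L₁ΔT − α₂L₂ΔT = L₂ − L₁ = 5.80×10⁻³ m
α₁L₁ = 1.6616519×10⁻⁵, α₂L₂ = 9.559515×10⁻⁷ → Δ(αL) = 1.56605675×10⁻⁵ m/K
ΔT = 5.80×10⁻³ / 1.56605675×10⁻⁵ = 370.357 K, so T = 13.5 + 370.357 = 383.857 °C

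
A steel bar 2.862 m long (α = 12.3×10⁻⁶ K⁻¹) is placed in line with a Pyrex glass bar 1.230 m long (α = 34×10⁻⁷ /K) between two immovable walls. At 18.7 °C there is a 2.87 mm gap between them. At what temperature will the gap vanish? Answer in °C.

T = 91.6 °C

Gap closes when ΔL₁ + ΔL₂ = 2.87 mm = 2.87×10⁻³ m
(α₁L₁ + α₂L₂)ΔT = g
α₁L₁ + α₂L₂ = 12.3×10⁻⁶×2.862 + 34×10⁻⁷×1.230 = 3.93846×10⁻⁵ m/K
ΔT = 2.87×10⁻³ / 3.93846×10⁻⁵ = 72.871 K
T = 18.7 + 72.871 = 91.571 °C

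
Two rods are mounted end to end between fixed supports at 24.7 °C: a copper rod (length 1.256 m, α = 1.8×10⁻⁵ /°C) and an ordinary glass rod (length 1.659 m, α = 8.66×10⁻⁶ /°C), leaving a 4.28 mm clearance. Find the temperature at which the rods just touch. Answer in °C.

T = 140 °C

Gap closes when ΔL₁ + ΔL₂ = 4.28 mm = 4.28×10⁻³ m
(α₁L₁ + α₂L₂)ΔT = g
α₁L₁ + α₂L₂ = 1.8×10⁻⁵×1.256 + 8.66×10⁻⁶×1.659 = 3.697494×10⁻⁵ m/K
ΔT = 4.28×10⁻³ / 3.697494×10⁻⁵ = 115.75 K
T = 24.7 + 115.75 = 140.45 °C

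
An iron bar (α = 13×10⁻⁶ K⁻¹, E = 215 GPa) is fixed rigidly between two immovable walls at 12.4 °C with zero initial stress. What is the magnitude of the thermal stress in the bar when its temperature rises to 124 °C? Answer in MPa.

σ = 312 MPa

Fully constrained: the free strain ε = αΔT is blocked, so σ = Eε = EαΔT.
|ΔT| = 111.6 K
σ = 215×10⁹ × 13×10⁻⁶ × 111.6 = 3.12×10⁸ Pa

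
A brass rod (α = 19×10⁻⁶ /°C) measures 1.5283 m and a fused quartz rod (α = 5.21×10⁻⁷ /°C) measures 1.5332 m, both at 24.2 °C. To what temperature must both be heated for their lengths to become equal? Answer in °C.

T = 197.7 °C

Equal length when α₁L₁ΔT − α₂L₂ΔT = L₂ − L₁ = 4.90×10⁻³ m
α₁L₁ = 2.90377×10⁻⁵, α₂L₂ = 7.987972×10⁻⁷ → Δ(αL) = 2.82389028×10⁻⁵ m/K
ΔT = 4.90×10⁻³ / 2.82389028×10⁻⁵ = 173.519 K, so T = 24.2 + 173.519 = 197.719 °C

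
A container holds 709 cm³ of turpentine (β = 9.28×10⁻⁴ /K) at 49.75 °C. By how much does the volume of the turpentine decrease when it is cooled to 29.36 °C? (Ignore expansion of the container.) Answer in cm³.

ΔV = 13.4 cm³

|ΔT| = |29.36 − 49.75| = 20.39 K
ΔV = βV₀ΔT = (9.28×10⁻⁴)(709)(20.39) = 13.4 cm³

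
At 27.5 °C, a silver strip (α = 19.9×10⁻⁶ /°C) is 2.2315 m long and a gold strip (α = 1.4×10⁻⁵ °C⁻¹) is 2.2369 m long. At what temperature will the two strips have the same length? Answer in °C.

Equal length when α₁L₁ΔT − α₂L₂ΔT = L₂ − L₁ = 5.40×10⁻³ m
α₁L₁ = 4.440685×10⁻⁵, α₂L₂ = 3.13166×10⁻⁵ → Δ(αL) = 1.309025×10⁻⁵ m/K
ΔT = 5.40×10⁻³ / 1.309025×10⁻⁵ = 412.521 K, so T = 27.5 + 412.521 = 440.021 °C

T = 440.0 °C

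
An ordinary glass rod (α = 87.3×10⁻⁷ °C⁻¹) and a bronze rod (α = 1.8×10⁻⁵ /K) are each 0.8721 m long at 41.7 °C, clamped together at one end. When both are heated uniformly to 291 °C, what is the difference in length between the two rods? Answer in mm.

ΔT = 249.3 K
ordinary glass: ΔL = 87.3×10⁻⁷ × 0.8721 m × 249.3 = 1.8980×10⁻³ m = 1.8980 mm
bronze: ΔL = 1.8×10⁻⁵ × 0.8721 m × 249.3 = 3.9135×10⁻³ m = 3.9135 mm
difference = 3.9135 − 1.8980 = 2.0155 mm

2.02 mm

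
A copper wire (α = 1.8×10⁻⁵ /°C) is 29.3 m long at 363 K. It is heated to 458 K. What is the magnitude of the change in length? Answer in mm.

|ΔT| = |458 − 363| = 95 K
ΔL = αL₀ΔT = (1.8×10⁻⁵)(29.3)(95) = 5.01×10⁻² m

ΔL = 50.1 mm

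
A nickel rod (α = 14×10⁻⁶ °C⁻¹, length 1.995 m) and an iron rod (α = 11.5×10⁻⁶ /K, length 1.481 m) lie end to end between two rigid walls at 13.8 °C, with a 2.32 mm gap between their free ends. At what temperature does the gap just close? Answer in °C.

α₁L₁ = 2.793×10⁻⁵ m/K, α₂L₂ = 1.70315×10⁻⁵ m/K → total 4.49615×10⁻⁵ m/K
ΔT = g/(α₁L₁+α₂L₂) = 2.32×10⁻³ / 4.49615×10⁻⁵ = 51.600 K
T = 13.8 + 51.600 = 65.400 °C

T = 65.4 °C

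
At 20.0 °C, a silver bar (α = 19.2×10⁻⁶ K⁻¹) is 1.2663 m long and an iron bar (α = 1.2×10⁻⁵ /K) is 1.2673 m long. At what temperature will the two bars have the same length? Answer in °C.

T = 129.8 °C

Equal length when α₁L₁ΔT − α₂L₂ΔT = L₂ − L₁ = 1.00×10⁻³ m
α₁L₁ = 2.431296×10⁻⁵, α₂L₂ = 1.52076×10⁻⁵ → Δ(αL) = 9.10536×10⁻⁶ m/K
ΔT = 1.00×10⁻³ / 9.10536×10⁻⁶ = 109.825 K, so T = 20.0 + 109.825 = 129.825 °C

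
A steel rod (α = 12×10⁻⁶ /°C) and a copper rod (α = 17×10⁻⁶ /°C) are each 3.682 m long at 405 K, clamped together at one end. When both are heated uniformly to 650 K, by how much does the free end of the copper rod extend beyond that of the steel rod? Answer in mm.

ΔT = 245 K
steel: ΔL = 12×10⁻⁶ × 3.682 m × 245 = 1.0825×10⁻² m = 10.825 mm
copper: ΔL = 17×10⁻⁶ × 3.682 m × 245 = 1.5336×10⁻² m = 15.336 mm
difference = 15.336 − 10.825 = 4.511 mm

4.51 mm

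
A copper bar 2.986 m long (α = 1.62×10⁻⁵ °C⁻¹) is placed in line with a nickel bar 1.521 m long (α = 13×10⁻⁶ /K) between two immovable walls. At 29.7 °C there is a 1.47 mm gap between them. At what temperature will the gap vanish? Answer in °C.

α₁L₁ = 4.83732×10⁻⁵ m/K, α₂L₂ = 1.9773×10⁻⁵ m/K → total 6.81462×10⁻⁵ m/K
ΔT = g/(α₁L₁+α₂L₂) = 1.47×10⁻³ / 6.81462×10⁻⁵ = 21.571 K
T = 29.7 + 21.571 = 51.271 °C

T = 51.3 °C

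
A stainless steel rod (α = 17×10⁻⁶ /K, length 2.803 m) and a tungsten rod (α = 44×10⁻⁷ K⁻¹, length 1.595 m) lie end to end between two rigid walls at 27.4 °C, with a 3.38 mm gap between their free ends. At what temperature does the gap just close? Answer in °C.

T = 89.2 °C

α₁L₁ = 4.7651×10⁻⁵ m/K, α₂L₂ = 7.018×10⁻⁶ m/K → total 5.4669×10⁻⁵ m/K
ΔT = g/(α₁L₁+α₂L₂) = 3.38×10⁻³ / 5.4669×10⁻⁵ = 61.827 K
T = 27.4 + 61.827 = 89.227 °C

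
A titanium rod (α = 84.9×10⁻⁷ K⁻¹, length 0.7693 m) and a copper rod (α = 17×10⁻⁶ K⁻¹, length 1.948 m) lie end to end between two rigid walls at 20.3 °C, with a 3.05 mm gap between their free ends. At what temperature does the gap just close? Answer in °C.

T = 97.2 °C

Gap closes when ΔL₁ + ΔL₂ = 3.05 mm = 3.05×10⁻³ m
(α₁L₁ + α₂L₂)ΔT = g
α₁L₁ + α₂L₂ = 84.9×10⁻⁷×0.7693 + 17×10⁻⁶×1.948 = 3.9647357×10⁻⁵ m/K
ΔT = 3.05×10⁻³ / 3.9647357×10⁻⁵ = 76.928 K
T = 20.3 + 76.928 = 97.228 °C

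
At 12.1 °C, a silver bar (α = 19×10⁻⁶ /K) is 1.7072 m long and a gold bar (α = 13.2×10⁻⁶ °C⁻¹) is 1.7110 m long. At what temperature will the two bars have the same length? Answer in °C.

L₁(1 + α₁ΔT) = L₂(1 + α₂ΔT) ⇒ ΔT = (L₂ − L₁)/(α₁L₁ − α₂L₂)
L₂ − L₁ = 1.7110 − 1.7072 = 3.80×10⁻³ m
α₁L₁ − α₂L₂ = 19×10⁻⁶×1.7072 − 13.2×10⁻⁶×1.7110 = 9.8516×10⁻⁶ m/K
ΔT = 3.80×10⁻³ / 9.8516×10⁻⁶ = 385.724 K
T = 12.1 + 385.724 = 397.824 °C

T = 397.8 °C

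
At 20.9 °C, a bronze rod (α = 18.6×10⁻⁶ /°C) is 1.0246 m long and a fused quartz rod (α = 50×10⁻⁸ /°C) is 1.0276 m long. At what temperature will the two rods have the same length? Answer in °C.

T = 182.7 °C

Equal length when α₁L₁ΔT − α₂L₂ΔT = L₂ − L₁ = 3.00×10⁻³ m
α₁L₁ = 1.905756×10⁻⁵, α₂L₂ = 5.138×10⁻⁷ → Δ(αL) = 1.854376×10⁻⁵ m/K
ΔT = 3.00×10⁻³ / 1.854376×10⁻⁵ = 161.779 K, so T = 20.9 + 161.779 = 182.679 °C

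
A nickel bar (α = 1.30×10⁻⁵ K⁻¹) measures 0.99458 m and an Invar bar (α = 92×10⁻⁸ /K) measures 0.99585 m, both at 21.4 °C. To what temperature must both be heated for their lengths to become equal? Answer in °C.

L₁(1 + α₁ΔT) = L₂(1 + α₂ΔT) ⇒ ΔT = (L₂ − L₁)/(α₁L₁ − α₂L₂)
L₂ − L₁ = 0.99585 − 0.99458 = 1.27×10⁻³ m
α₁L₁ − α₂L₂ = 1.30×10⁻⁵×0.99458 − 92×10⁻⁸×0.99585 = 1.2013358×10⁻⁵ m/K
ΔT = 1.27×10⁻³ / 1.2013358×10⁻⁵ = 105.716 K
T = 21.4 + 105.716 = 127.116 °C

T = 127.1 °C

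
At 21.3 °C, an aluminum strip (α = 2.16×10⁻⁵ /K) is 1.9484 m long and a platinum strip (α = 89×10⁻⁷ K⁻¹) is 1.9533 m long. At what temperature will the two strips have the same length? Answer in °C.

T = 219.7 °C

Equal length when α₁L₁ΔT − α₂L₂ΔT = L₂ − L₁ = 4.90×10⁻³ m
α₁L₁ = 4.208544×10⁻⁵, α₂L₂ = 1.738437×10⁻⁵ → Δ(αL) = 2.470107×10⁻⁵ m/K
ΔT = 4.90×10⁻³ / 2.470107×10⁻⁵ = 198.372 K, so T = 21.3 + 198.372 = 219.672 °C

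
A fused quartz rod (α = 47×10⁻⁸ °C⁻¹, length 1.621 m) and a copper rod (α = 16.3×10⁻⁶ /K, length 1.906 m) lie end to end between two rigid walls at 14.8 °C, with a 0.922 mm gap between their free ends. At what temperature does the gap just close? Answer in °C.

Gap closes when ΔL₁ + ΔL₂ = 0.922 mm = 9.22×10⁻⁴ m
(α₁L₁ + α₂L₂)ΔT = g
α₁L₁ + α₂L₂ = 47×10⁻⁸×1.621 + 16.3×10⁻⁶×1.906 = 3.182967×10⁻⁵ m/K
ΔT = 9.22×10⁻⁴ / 3.182967×10⁻⁵ = 28.967 K
T = 14.8 + 28.967 = 43.767 °C

T = 43.8 °C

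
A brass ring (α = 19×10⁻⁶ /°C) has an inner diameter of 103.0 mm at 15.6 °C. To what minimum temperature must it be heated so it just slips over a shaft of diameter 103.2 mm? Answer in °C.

T = 118 °C

Required Δd = 103.2 − 103.0 = 0.2 mm
Δd = αd₀ΔT ⇒ ΔT = Δd/(αd₀) = 0.2 / (19×10⁻⁶ × 103.0) = 102.20 K
T_min = 15.6 + 102.20 = 117.80 °C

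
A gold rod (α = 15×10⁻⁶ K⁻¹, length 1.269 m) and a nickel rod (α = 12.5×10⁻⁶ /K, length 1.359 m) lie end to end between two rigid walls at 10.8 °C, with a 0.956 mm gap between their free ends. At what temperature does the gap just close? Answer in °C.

T = 37.3 °C

α₁L₁ = 1.9035×10⁻⁵ m/K, α₂L₂ = 1.69875×10⁻⁵ m/K → total 3.60225×10⁻⁵ m/K
ΔT = g/(α₁L₁+α₂L₂) = 9.56×10⁻⁴ / 3.60225×10⁻⁵ = 26.539 K
T = 10.8 + 26.539 = 37.339 °C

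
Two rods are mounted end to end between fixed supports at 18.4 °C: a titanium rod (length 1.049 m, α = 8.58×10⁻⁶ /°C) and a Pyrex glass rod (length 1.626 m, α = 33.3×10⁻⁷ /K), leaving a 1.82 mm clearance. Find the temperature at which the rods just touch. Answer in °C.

α₁L₁ = 9.00042×10⁻⁶ m/K, α₂L₂ = 5.41458×10⁻⁶ m/K → total 1.4415×10⁻⁵ m/K
ΔT = g/(α₁L₁+α₂L₂) = 1.82×10⁻³ / 1.4415×10⁻⁵ = 126.26 K
T = 18.4 + 126.26 = 144.66 °C

T = 145 °C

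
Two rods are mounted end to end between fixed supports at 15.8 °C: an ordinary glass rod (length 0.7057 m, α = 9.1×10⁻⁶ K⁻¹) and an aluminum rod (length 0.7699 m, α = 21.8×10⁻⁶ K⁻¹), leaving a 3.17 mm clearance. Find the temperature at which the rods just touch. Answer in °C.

Gap closes when ΔL₁ + ΔL₂ = 3.17 mm = 3.17×10⁻³ m
(α₁L₁ + α₂L₂)ΔT = g
α₁L₁ + α₂L₂ = 9.1×10⁻⁶×0.7057 + 21.8×10⁻⁶×0.7699 = 2.320569×10⁻⁵ m/K
ΔT = 3.17×10⁻³ / 2.320569×10⁻⁵ = 136.60 K
T = 15.8 + 136.60 = 152.40 °C

T = 152 °C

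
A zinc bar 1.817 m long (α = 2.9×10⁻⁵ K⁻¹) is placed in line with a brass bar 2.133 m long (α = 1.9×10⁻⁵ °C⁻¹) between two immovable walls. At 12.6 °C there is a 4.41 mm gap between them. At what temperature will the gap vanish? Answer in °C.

T = 59.9 °C

α₁L₁ = 5.2693×10⁻⁵ m/K, α₂L₂ = 4.0527×10⁻⁵ m/K → total 9.322×10⁻⁵ m/K
ΔT = g/(α₁L₁+α₂L₂) = 4.41×10⁻³ / 9.322×10⁻⁵ = 47.307 K
T = 12.6 + 47.307 = 59.907 °C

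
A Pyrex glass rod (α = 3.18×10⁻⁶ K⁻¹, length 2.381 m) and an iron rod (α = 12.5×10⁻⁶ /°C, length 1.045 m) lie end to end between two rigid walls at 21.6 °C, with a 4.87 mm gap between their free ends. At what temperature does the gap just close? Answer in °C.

α₁L₁ = 7.57158×10⁻⁶ m/K, α₂L₂ = 1.30625×10⁻⁵ m/K → total 2.063408×10⁻⁵ m/K
ΔT = g/(α₁L₁+α₂L₂) = 4.87×10⁻³ / 2.063408×10⁻⁵ = 236.02 K
T = 21.6 + 236.02 = 257.62 °C

T = 258 °C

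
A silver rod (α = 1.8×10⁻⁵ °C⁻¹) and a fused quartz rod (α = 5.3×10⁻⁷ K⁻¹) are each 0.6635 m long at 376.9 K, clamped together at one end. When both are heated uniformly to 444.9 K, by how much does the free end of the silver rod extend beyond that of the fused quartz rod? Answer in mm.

ΔT = 68.0 K
silver: ΔL = 1.8×10⁻⁵ × 0.6635 m × 68.0 = 8.1212×10⁻⁴ m = 0.81212 mm
fused quartz: ΔL = 5.3×10⁻⁷ × 0.6635 m × 68.0 = 2.3913×10⁻⁵ m = 0.023913 mm
difference = 0.81212 − 0.023913 = 0.788207 mm

0.788 mm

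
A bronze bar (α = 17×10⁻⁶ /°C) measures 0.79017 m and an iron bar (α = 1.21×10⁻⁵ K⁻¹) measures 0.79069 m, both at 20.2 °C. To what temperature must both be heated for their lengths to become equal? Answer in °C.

L₁(1 + α₁ΔT) = L₂(1 + α₂ΔT) ⇒ ΔT = (L₂ − L₁)/(α₁L₁ − α₂L₂)
L₂ − L₁ = 0.79069 − 0.79017 = 5.20×10⁻⁴ m
α₁L₁ − α₂L₂ = 17×10⁻⁶×0.79017 − 1.21×10⁻⁵×0.79069 = 3.865541×10⁻⁶ m/K
ΔT = 5.20×10⁻⁴ / 3.865541×10⁻⁶ = 134.522 K
T = 20.2 + 134.522 = 154.722 °C

T = 154.7 °C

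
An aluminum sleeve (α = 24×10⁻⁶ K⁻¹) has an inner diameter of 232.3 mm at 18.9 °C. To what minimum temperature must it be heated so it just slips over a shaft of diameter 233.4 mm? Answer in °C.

Required Δd = 233.4 − 232.3 = 1.1 mm
Δd = αd₀ΔT ⇒ ΔT = Δd/(αd₀) = 1.1 / (24×10⁻⁶ × 232.3) = 197.30 K
T_min = 18.9 + 197.30 = 216.20 °C

T = 216 °C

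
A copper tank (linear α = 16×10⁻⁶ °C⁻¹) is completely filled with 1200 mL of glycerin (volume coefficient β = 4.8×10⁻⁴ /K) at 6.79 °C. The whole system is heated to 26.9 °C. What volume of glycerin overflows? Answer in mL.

The tank also expands: β_container ≈ 3α = 4.8×10⁻⁵ /K
Net overflow = V₀(β_liq − 3α_cont)ΔT
β − 3α = 4.80×10⁻⁴ − 4.8×10⁻⁵ = 4.32×10⁻⁴ /K; ΔT = 20.11 K
ΔV = 1200 × 4.32×10⁻⁴ × 20.11 = 10.4 mL

10.4 mL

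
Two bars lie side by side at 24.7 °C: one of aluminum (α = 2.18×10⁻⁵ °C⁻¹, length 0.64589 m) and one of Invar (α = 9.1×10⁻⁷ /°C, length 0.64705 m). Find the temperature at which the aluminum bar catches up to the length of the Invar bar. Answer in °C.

Equal length when α₁L₁ΔT − α₂L₂ΔT = L₂ − L₁ = 1.16×10⁻³ m
α₁L₁ = 1.4080402×10⁻⁵, α₂L₂ = 5.888155×10⁻⁷ → Δ(αL) = 1.34915865×10⁻⁵ m/K
ΔT = 1.16×10⁻³ / 1.34915865×10⁻⁵ = 85.980 K, so T = 24.7 + 85.980 = 110.680 °C

T = 110.7 °C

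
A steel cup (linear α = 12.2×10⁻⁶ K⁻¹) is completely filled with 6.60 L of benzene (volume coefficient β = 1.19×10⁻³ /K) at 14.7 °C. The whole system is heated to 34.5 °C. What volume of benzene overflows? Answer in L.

0.151 L

The cup also expands: β_container ≈ 3α = 3.66×10⁻⁵ /K
Net overflow = V₀(β_liq − 3α_cont)ΔT
β − 3α = 1.19×10⁻³ − 3.66×10⁻⁵ = 1.1534×10⁻³ /K; ΔT = 19.8 K
ΔV = 6.60 × 1.1534×10⁻³ × 19.8 = 0.151 L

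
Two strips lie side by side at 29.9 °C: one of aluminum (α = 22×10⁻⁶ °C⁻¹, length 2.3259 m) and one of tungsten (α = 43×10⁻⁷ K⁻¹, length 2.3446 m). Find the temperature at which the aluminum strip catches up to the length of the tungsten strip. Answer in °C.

T = 485.0 °C

Equal length when α₁L₁ΔT − α₂L₂ΔT = L₂ − L₁ = 1.87×10⁻² m
α₁L₁ = 5.11698×10⁻⁵, α₂L₂ = 1.008178×10⁻⁵ → Δ(αL) = 4.108802×10⁻⁵ m/K
ΔT = 1.87×10⁻² / 4.108802×10⁻⁵ = 455.120 K, so T = 29.9 + 455.120 = 485.020 °C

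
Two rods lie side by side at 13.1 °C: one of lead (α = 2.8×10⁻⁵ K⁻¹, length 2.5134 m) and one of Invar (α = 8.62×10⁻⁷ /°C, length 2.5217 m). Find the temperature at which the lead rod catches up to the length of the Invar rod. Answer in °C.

Equal length when α₁L₁ΔT − α₂L₂ΔT = L₂ − L₁ = 8.30×10⁻³ m
α₁L₁ = 7.03752×10⁻⁵, α₂L₂ = 2.1737054×10⁻⁶ → Δ(αL) = 6.82014946×10⁻⁵ m/K
ΔT = 8.30×10⁻³ / 6.82014946×10⁻⁵ = 121.698 K, so T = 13.1 + 121.698 = 134.798 °C

T = 134.8 °C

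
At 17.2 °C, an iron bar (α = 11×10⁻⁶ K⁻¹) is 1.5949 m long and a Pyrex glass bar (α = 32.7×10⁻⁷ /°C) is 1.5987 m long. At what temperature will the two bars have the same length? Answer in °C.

L₁(1 + α₁ΔT) = L₂(1 + α₂ΔT) ⇒ ΔT = (L₂ − L₁)/(α₁L₁ − α₂L₂)
L₂ − L₁ = 1.5987 − 1.5949 = 3.80×10⁻³ m
α₁L₁ − α₂L₂ = 11×10⁻⁶×1.5949 − 32.7×10⁻⁷×1.5987 = 1.2316151×10⁻⁵ m/K
ΔT = 3.80×10⁻³ / 1.2316151×10⁻⁵ = 308.538 K
T = 17.2 + 308.538 = 325.738 °C

T = 325.7 °C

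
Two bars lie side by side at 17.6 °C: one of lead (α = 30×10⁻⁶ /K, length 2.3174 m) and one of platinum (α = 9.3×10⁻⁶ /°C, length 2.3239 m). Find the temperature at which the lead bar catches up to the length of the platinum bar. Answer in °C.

T = 153.3 °C

Equal length when α₁L₁ΔT − α₂L₂ΔT = L₂ − L₁ = 6.50×10⁻³ m
α₁L₁ = 6.9522×10⁻⁵, α₂L₂ = 2.161227×10⁻⁵ → Δ(αL) = 4.790973×10⁻⁵ m/K
ΔT = 6.50×10⁻³ / 4.790973×10⁻⁵ = 135.672 K, so T = 17.6 + 135.672 = 153.272 °C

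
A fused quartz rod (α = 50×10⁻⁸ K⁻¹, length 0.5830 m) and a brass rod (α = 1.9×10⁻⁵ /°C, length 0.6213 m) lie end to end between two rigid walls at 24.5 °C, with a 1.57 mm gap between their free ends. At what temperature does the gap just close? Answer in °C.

T = 154 °C

α₁L₁ = 2.915×10⁻⁷ m/K, α₂L₂ = 1.18047×10⁻⁵ m/K → total 1.20962×10⁻⁵ m/K
ΔT = g/(α₁L₁+α₂L₂) = 1.57×10⁻³ / 1.20962×10⁻⁵ = 129.79 K
T = 24.5 + 129.79 = 154.29 °C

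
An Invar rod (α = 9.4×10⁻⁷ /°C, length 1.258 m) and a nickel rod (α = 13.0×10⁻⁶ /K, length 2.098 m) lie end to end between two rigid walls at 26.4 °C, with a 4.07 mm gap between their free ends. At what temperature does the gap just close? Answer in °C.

α₁L₁ = 1.18252×10⁻⁶ m/K, α₂L₂ = 2.7274×10⁻⁵ m/K → total 2.845652×10⁻⁵ m/K
ΔT = g/(α₁L₁+α₂L₂) = 4.07×10⁻³ / 2.845652×10⁻⁵ = 143.03 K
T = 26.4 + 143.03 = 169.43 °C

T = 169 °C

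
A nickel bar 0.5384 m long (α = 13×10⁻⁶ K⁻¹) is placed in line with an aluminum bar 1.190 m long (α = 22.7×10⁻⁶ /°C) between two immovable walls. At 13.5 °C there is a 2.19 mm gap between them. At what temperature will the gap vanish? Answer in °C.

T = 77.9 °C

α₁L₁ = 6.9992×10⁻⁶ m/K, α₂L₂ = 2.7013×10⁻⁵ m/K → total 3.40122×10⁻⁵ m/K
ΔT = g/(α₁L₁+α₂L₂) = 2.19×10⁻³ / 3.40122×10⁻⁵ = 64.389 K
T = 13.5 + 64.389 = 77.889 °C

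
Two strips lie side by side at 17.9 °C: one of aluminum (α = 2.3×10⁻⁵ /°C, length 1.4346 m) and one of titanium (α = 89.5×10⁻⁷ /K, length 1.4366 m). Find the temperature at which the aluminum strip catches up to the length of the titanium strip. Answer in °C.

L₁(1 + α₁ΔT) = L₂(1 + α₂ΔT) ⇒ ΔT = (L₂ − L₁)/(α₁L₁ − α₂L₂)
L₂ − L₁ = 1.4366 − 1.4346 = 2.00×10⁻³ m
α₁L₁ − α₂L₂ = 2.3×10⁻⁵×1.4346 − 89.5×10⁻⁷×1.4366 = 2.013823×10⁻⁵ m/K
ΔT = 2.00×10⁻³ / 2.013823×10⁻⁵ = 99.314 K
T = 17.9 + 99.314 = 117.214 °C

T = 117.2 °C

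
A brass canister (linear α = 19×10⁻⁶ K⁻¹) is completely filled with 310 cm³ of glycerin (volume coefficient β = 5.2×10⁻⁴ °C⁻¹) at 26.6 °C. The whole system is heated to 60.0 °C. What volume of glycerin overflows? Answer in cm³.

4.79 cm³

The canister also expands: β_container ≈ 3α = 5.7×10⁻⁵ /K
Net overflow = V₀(β_liq − 3α_cont)ΔT
β − 3α = 5.20×10⁻⁴ − 5.7×10⁻⁵ = 4.63×10⁻⁴ /K; ΔT = 33.4 K
ΔV = 310 × 4.63×10⁻⁴ × 33.4 = 4.79 cm³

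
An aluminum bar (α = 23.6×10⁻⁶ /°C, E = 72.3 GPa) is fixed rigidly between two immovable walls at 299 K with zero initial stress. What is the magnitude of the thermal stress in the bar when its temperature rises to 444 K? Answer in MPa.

σ = 247 MPa

Fully constrained: the free strain ε = αΔT is blocked, so σ = Eε = EαΔT.
|ΔT| = 145 K
σ = 72.3×10⁹ × 23.6×10⁻⁶ × 145 = 2.47×10⁸ Pa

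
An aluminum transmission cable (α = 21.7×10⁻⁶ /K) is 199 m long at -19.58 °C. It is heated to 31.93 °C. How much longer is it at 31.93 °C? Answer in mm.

|ΔT| = |31.93 − (-19.58)| = 51.51 K
ΔL = αL₀ΔT = (21.7×10⁻⁶)(199)(51.51) = 2.22×10⁻¹ m

ΔL = 222 mm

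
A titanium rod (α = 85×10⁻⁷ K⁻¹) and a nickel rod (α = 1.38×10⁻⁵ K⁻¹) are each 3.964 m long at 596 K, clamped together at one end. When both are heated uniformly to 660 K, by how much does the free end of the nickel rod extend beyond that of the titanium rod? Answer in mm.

1.34 mm

ΔT = 64 K
titanium: ΔL = 85×10⁻⁷ × 3.964 m × 64 = 2.1564×10⁻³ m = 2.1564 mm
nickel: ΔL = 1.38×10⁻⁵ × 3.964 m × 64 = 3.5010×10⁻³ m = 3.5010 mm
difference = 3.5010 − 2.1564 = 1.3446 mm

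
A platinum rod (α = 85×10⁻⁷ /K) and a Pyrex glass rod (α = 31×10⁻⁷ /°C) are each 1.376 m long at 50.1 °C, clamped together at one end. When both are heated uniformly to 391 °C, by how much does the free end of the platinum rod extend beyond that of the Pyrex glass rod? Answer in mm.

ΔT = 340.9 K
platinum: ΔL = 85×10⁻⁷ × 1.376 m × 340.9 = 3.9872×10⁻³ m = 3.9872 mm
Pyrex glass: ΔL = 31×10⁻⁷ × 1.376 m × 340.9 = 1.4541×10⁻³ m = 1.4541 mm
difference = 3.9872 − 1.4541 = 2.5331 mm

2.53 mm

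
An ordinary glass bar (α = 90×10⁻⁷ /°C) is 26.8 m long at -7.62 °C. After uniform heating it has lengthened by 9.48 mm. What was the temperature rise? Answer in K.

ΔL = αL₀ΔT ⇒ ΔT = ΔL / (αL₀)
ΔT = 9.48×10⁻³ m / (90×10⁻⁷ × 26.8 m) = 39.303 K

ΔT = 39.3 K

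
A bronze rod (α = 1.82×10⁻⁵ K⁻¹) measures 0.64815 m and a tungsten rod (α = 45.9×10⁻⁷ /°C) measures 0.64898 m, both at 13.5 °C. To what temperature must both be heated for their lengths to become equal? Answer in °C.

Equal length when α₁L₁ΔT − α₂L₂ΔT = L₂ − L₁ = 8.30×10⁻⁴ m
α₁L₁ = 1.179633×10⁻⁵, α₂L₂ = 2.9788182×10⁻⁶ → Δ(αL) = 8.8175118×10⁻⁶ m/K
ΔT = 8.30×10⁻⁴ / 8.8175118×10⁻⁶ = 94.131 K, so T = 13.5 + 94.131 = 107.631 °C

T = 107.6 °C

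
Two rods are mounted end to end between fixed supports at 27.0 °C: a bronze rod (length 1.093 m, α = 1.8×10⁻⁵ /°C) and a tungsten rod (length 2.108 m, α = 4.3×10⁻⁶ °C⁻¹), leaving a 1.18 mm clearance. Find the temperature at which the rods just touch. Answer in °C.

Gap closes when ΔL₁ + ΔL₂ = 1.18 mm = 1.18×10⁻³ m
(α₁L₁ + α₂L₂)ΔT = g
α₁L₁ + α₂L₂ = 1.8×10⁻⁵×1.093 + 4.3×10⁻⁶×2.108 = 2.87384×10⁻⁵ m/K
ΔT = 1.18×10⁻³ / 2.87384×10⁻⁵ = 41.060 K
T = 27.0 + 41.060 = 68.060 °C

T = 68.1 °C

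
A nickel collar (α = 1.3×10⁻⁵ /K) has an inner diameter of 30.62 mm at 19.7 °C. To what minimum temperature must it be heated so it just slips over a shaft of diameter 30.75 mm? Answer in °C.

Required Δd = 30.75 − 30.62 = 0.13 mm
Δd = αd₀ΔT ⇒ ΔT = Δd/(αd₀) = 0.13 / (1.3×10⁻⁵ × 30.62) = 326.58 K
T_min = 19.7 + 326.58 = 346.28 °C

T = 346 °C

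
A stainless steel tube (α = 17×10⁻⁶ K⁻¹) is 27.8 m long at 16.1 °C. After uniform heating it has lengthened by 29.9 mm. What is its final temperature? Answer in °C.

ΔL = αL₀ΔT ⇒ ΔT = ΔL / (αL₀)
ΔT = 29.9×10⁻³ m / (17×10⁻⁶ × 27.8 m) = 63.267 K
T = 16.1 + 63.267 = 79.367 °C

T = 79.4 °C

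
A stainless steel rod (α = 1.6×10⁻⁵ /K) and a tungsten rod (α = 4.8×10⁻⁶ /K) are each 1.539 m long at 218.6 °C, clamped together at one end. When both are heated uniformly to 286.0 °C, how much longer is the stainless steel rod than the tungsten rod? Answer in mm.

1.16 mm

ΔT = 67.4 K
stainless steel: ΔL = 1.6×10⁻⁵ × 1.539 m × 67.4 = 1.6597×10⁻³ m = 1.6597 mm
tungsten: ΔL = 4.8×10⁻⁶ × 1.539 m × 67.4 = 4.9790×10⁻⁴ m = 0.49790 mm
difference = 1.6597 − 0.49790 = 1.1618 mm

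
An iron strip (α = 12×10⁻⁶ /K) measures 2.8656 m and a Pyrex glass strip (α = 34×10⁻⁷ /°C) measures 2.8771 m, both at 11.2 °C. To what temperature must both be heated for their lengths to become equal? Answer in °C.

T = 478.6 °C

L₁(1 + α₁ΔT) = L₂(1 + α₂ΔT) ⇒ ΔT = (L₂ − L₁)/(α₁L₁ − α₂L₂)
L₂ − L₁ = 2.8771 − 2.8656 = 1.15×10⁻² m
α₁L₁ − α₂L₂ = 12×10⁻⁶×2.8656 − 34×10⁻⁷×2.8771 = 2.460506×10⁻⁵ m/K
ΔT = 1.15×10⁻² / 2.460506×10⁻⁵ = 467.384 K
T = 11.2 + 467.384 = 478.584 °C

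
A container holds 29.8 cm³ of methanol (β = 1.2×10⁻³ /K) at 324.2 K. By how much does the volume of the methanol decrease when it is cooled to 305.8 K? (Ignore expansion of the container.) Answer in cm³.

|ΔT| = |305.8 − 324.2| = 18.4 K
ΔV = βV₀ΔT = (1.2×10⁻³)(29.8)(18.4) = 0.658 cm³

ΔV = 0.658 cm³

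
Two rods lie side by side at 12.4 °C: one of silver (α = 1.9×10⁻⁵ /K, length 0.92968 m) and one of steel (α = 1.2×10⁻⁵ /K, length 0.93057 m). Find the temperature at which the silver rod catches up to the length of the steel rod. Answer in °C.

T = 149.4 °C

L₁(1 + α₁ΔT) = L₂(1 + α₂ΔT) ⇒ ΔT = (L₂ − L₁)/(α₁L₁ − α₂L₂)
L₂ − L₁ = 0.93057 − 0.92968 = 8.90×10⁻⁴ m
α₁L₁ − α₂L₂ = 1.9×10⁻⁵×0.92968 − 1.2×10⁻⁵×0.93057 = 6.49708×10⁻⁶ m/K
ΔT = 8.90×10⁻⁴ / 6.49708×10⁻⁶ = 136.985 K
T = 12.4 + 136.985 = 149.385 °C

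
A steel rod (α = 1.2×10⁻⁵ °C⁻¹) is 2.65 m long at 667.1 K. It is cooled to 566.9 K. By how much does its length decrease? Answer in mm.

ΔL = 3.19 mm

|ΔT| = |566.9 − 667.1| = 100.2 K
ΔL = αL₀ΔT = (1.2×10⁻⁵)(2.65)(100.2) = 3.19×10⁻³ m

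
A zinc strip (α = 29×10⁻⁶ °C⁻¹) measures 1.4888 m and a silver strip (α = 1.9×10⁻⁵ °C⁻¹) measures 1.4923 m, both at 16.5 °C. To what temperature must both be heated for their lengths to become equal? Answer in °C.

L₁(1 + α₁ΔT) = L₂(1 + α₂ΔT) ⇒ ΔT = (L₂ − L₁)/(α₁L₁ − α₂L₂)
L₂ − L₁ = 1.4923 − 1.4888 = 3.50×10⁻³ m
α₁L₁ − α₂L₂ = 29×10⁻⁶×1.4888 − 1.9×10⁻⁵×1.4923 = 1.48215×10⁻⁵ m/K
ΔT = 3.50×10⁻³ / 1.48215×10⁻⁵ = 236.143 K
T = 16.5 + 236.143 = 252.643 °C

T = 252.6 °C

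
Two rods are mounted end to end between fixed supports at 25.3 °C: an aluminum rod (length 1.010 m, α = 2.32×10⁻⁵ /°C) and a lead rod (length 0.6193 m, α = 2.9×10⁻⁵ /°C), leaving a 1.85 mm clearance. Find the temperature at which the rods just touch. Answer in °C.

Gap closes when ΔL₁ + ΔL₂ = 1.85 mm = 1.85×10⁻³ m
(α₁L₁ + α₂L₂)ΔT = g
α₁L₁ + α₂L₂ = 2.32×10⁻⁵×1.010 + 2.9×10⁻⁵×0.6193 = 4.13917×10⁻⁵ m/K
ΔT = 1.85×10⁻³ / 4.13917×10⁻⁵ = 44.695 K
T = 25.3 + 44.695 = 69.995 °C

T = 70.0 °C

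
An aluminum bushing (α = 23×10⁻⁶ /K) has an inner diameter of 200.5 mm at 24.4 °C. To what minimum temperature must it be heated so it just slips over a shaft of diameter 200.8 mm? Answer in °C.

Required Δd = 200.8 − 200.5 = 0.3 mm
Δd = αd₀ΔT ⇒ ΔT = Δd/(αd₀) = 0.3 / (23×10⁻⁶ × 200.5) = 65.055 K
T_min = 24.4 + 65.055 = 89.455 °C

T = 89.5 °C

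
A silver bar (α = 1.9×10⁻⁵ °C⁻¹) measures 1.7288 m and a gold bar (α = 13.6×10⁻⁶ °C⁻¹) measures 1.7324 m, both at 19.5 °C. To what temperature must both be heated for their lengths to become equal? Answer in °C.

T = 407.2 °C

Equal length when α₁L₁ΔT − α₂L₂ΔT = L₂ − L₁ = 3.60×10⁻³ m
α₁L₁ = 3.28472×10⁻⁵, α₂L₂ = 2.356064×10⁻⁵ → Δ(αL) = 9.28656×10⁻⁶ m/K
ΔT = 3.60×10⁻³ / 9.28656×10⁻⁶ = 387.657 K, so T = 19.5 + 387.657 = 407.157 °C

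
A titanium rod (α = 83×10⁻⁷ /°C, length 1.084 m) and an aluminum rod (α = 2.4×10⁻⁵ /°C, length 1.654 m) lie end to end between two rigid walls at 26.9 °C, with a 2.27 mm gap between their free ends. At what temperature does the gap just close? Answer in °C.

α₁L₁ = 8.9972×10⁻⁶ m/K, α₂L₂ = 3.9696×10⁻⁵ m/K → total 4.86932×10⁻⁵ m/K
ΔT = g/(α₁L₁+α₂L₂) = 2.27×10⁻³ / 4.86932×10⁻⁵ = 46.618 K
T = 26.9 + 46.618 = 73.518 °C

T = 73.5 °C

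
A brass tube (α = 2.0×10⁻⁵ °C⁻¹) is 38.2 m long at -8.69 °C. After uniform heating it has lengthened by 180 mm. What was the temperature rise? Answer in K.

ΔL = αL₀ΔT ⇒ ΔT = ΔL / (αL₀)
ΔT = 180×10⁻³ m / (2.0×10⁻⁵ × 38.2 m) = 235.60 K

ΔT = 236 K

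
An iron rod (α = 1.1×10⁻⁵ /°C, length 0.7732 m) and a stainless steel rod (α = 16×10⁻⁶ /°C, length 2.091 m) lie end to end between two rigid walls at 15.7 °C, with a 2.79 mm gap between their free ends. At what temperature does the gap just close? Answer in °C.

T = 82.2 °C

Gap closes when ΔL₁ + ΔL₂ = 2.79 mm = 2.79×10⁻³ m
(α₁L₁ + α₂L₂)ΔT = g
α₁L₁ + α₂L₂ = 1.1×10⁻⁵×0.7732 + 16×10⁻⁶×2.091 = 4.19612×10⁻⁵ m/K
ΔT = 2.79×10⁻³ / 4.19612×10⁻⁵ = 66.490 K
T = 15.7 + 66.490 = 82.190 °C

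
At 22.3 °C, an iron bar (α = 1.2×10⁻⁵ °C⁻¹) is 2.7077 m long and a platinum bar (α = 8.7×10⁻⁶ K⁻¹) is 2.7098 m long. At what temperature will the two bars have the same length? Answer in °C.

L₁(1 + α₁ΔT) = L₂(1 + α₂ΔT) ⇒ ΔT = (L₂ − L₁)/(α₁L₁ − α₂L₂)
L₂ − L₁ = 2.7098 − 2.7077 = 2.10×10⁻³ m
α₁L₁ − α₂L₂ = 1.2×10⁻⁵×2.7077 − 8.7×10⁻⁶×2.7098 = 8.91714×10⁻⁶ m/K
ΔT = 2.10×10⁻³ / 8.91714×10⁻⁶ = 235.502 K
T = 22.3 + 235.502 = 257.802 °C

T = 257.8 °C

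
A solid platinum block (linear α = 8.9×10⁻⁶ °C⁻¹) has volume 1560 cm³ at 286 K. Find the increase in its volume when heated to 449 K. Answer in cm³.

Isotropic solid: β ≈ 3α = 2.7×10⁻⁵ /K; ΔT = 163 K
ΔV = 3αV₀ΔT = 3(8.9×10⁻⁶)(1560)(163) = 6.79 cm³

ΔV = 6.79 cm³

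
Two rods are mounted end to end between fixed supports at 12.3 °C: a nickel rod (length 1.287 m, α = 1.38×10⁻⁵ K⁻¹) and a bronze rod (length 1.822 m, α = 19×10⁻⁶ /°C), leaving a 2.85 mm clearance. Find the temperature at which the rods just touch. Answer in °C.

Gap closes when ΔL₁ + ΔL₂ = 2.85 mm = 2.85×10⁻³ m
(α₁L₁ + α₂L₂)ΔT = g
α₁L₁ + α₂L₂ = 1.38×10⁻⁵×1.287 + 19×10⁻⁶×1.822 = 5.23786×10⁻⁵ m/K
ΔT = 2.85×10⁻³ / 5.23786×10⁻⁵ = 54.412 K
T = 12.3 + 54.412 = 66.712 °C

T = 66.7 °C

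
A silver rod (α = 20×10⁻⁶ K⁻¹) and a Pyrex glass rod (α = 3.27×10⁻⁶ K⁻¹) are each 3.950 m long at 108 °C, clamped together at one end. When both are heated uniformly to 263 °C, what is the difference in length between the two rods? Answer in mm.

10.2 mm

ΔT = 155 K
silver: ΔL = 20×10⁻⁶ × 3.950 m × 155 = 1.2245×10⁻² m = 12.245 mm
Pyrex glass: ΔL = 3.27×10⁻⁶ × 3.950 m × 155 = 2.0021×10⁻³ m = 2.0021 mm
difference = 12.245 − 2.0021 = 10.2429 mm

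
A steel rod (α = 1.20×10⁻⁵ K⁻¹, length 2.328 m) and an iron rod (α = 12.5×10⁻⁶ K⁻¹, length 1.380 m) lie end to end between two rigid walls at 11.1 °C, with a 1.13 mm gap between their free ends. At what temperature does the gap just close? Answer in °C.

α₁L₁ = 2.7936×10⁻⁵ m/K, α₂L₂ = 1.725×10⁻⁵ m/K → total 4.5186×10⁻⁵ m/K
ΔT = g/(α₁L₁+α₂L₂) = 1.13×10⁻³ / 4.5186×10⁻⁵ = 25.008 K
T = 11.1 + 25.008 = 36.108 °C

T = 36.1 °C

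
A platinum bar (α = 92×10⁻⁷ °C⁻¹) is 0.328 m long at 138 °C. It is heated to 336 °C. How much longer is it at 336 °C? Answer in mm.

ΔL = 0.597 mm

|ΔT| = |336 − 138| = 198 K
ΔL = αL₀ΔT = (92×10⁻⁷)(0.328)(198) = 5.97×10⁻⁴ m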